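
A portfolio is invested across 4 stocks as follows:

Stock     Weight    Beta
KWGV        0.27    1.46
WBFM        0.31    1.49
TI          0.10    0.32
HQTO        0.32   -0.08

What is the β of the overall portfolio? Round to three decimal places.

0.863

β_P = Σ w_i β_i = 0.27×1.46 + 0.31×1.49 + 0.10×0.32 + 0.32×-0.08 = 0.8625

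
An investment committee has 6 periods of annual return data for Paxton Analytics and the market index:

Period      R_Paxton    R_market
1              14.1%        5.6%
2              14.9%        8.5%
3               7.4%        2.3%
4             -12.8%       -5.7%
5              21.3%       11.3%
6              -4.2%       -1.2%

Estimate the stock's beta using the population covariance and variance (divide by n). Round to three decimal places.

Mean R_i = (14.1 + 14.9 + 7.4 − 12.8 + 21.3 − 4.2) / 6 = 6.7833%
Mean R_m = (5.6 + 8.5 + 2.3 − 5.7 + 11.3 − 1.2) / 6 = 3.4667%
Σ(R_i − R̄_i)(R_m − R̄_m) = 400.2267  ⇒  Cov = 400.2267 / 6 = 66.7045
Σ(R_m − R̄_m)² = 198.4133  ⇒  Var(R_m) = 198.4133 / 6 = 33.0689
β = Cov / Var(R_m) = 66.7045 / 33.0689 = 2.0171

2.017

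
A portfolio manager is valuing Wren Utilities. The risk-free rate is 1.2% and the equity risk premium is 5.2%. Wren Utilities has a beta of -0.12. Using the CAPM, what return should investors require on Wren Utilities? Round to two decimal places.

E(R) = R_f + β × MRP = 1.2% + -0.12 × 5.2% = 0.58%

0.58%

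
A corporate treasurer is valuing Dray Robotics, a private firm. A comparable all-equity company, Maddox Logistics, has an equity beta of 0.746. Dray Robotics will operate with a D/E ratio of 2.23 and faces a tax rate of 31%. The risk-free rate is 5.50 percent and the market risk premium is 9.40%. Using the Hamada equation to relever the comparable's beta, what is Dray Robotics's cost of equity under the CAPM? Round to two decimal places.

β_L = β_U × [1 + (1 − t)(D/E)] = 0.746 × [1 + (1 − 0.31) × 2.23]
    = 0.746 × [1 + 0.69 × 2.23] = 0.746 × 2.5387 = 1.8939
E(R) = R_f + β_L × MRP = 5.50% + 1.8939 × 9.40% = 23.30%

23.30%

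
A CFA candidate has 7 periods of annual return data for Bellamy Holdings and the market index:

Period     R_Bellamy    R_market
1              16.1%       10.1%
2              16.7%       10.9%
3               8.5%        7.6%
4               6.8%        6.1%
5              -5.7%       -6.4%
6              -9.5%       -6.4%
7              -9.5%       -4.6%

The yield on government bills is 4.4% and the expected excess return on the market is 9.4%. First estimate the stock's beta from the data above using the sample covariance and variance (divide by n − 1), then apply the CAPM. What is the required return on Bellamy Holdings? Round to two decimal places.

17.74%

Mean R_i = (16.1 + 16.7 + 8.5 + 6.8 − 5.7 − 9.5 − 9.5) / 7 = 3.3429%
Mean R_m = (10.1 + 10.9 + 7.6 + 6.1 − 6.4 − 6.4 − 4.6) / 7 = 2.4714%
Σ(R_i − R̄_i)(R_m − R̄_m) = 533.8686  ⇒  Cov = 533.8686 / 6 = 88.9781
Σ(R_m − R̄_m)² = 376.1143  ⇒  Var(R_m) = 376.1143 / 6 = 62.6857
β = Cov / Var(R_m) = 88.9781 / 62.6857 = 1.4194
E(R) = R_f + β × MRP = 4.4% + 1.4194 × 9.4% = 17.74%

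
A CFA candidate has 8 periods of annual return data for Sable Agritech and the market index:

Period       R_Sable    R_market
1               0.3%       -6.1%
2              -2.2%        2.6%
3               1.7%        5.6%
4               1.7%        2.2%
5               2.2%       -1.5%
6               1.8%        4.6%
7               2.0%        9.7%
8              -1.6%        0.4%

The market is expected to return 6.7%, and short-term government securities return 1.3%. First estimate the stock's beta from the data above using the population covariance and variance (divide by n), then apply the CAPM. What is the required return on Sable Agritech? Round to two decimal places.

Mean R_i = (0.3 − 2.2 + 1.7 + 1.7 + 2.2 + 1.8 + 2.0 − 1.6) / 8 = 0.7375%
Mean R_m = (-6.1 + 2.6 + 5.6 + 2.2 − 1.5 + 4.6 + 9.7 + 0.4) / 8 = 2.1875%
Σ(R_i − R̄_i)(R_m − R̄_m) = 16.5438  ⇒  Cov = 16.5438 / 8 = 2.0680
Σ(R_m − R̄_m)² = 159.5488  ⇒  Var(R_m) = 159.5488 / 8 = 19.9436
β = Cov / Var(R_m) = 2.0680 / 19.9436 = 0.1037
MRP = 6.7% − 1.3% = 5.40%
E(R) = R_f + β × MRP = 1.3% + 0.1037 × 5.4% = 1.86%

1.86%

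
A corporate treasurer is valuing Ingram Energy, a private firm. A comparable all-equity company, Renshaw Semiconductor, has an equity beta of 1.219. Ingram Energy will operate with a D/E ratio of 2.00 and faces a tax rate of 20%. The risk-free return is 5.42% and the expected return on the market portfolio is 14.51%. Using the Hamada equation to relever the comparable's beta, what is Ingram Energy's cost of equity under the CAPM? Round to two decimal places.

β_L = β_U × [1 + (1 − t)(D/E)] = 1.219 × [1 + (1 − 0.20) × 2.00]
    = 1.219 × [1 + 0.80 × 2.00] = 1.219 × 2.6000 = 3.1694
MRP = 14.51% − 5.42% = 9.09%
E(R) = R_f + β_L × MRP = 5.42% + 3.1694 × 9.09% = 34.23%

34.23%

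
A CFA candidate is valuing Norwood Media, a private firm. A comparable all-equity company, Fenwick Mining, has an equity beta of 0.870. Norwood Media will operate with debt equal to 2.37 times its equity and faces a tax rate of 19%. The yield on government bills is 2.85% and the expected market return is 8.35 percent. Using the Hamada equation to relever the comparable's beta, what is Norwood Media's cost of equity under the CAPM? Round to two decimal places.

β_L = β_U × [1 + (1 − t)(D/E)] = 0.870 × [1 + (1 − 0.19) × 2.37]
    = 0.870 × [1 + 0.81 × 2.37] = 0.870 × 2.9197 = 2.5401
MRP = 8.35% − 2.85% = 5.50%
E(R) = R_f + β_L × MRP = 2.85% + 2.5401 × 5.50% = 16.82%

16.82%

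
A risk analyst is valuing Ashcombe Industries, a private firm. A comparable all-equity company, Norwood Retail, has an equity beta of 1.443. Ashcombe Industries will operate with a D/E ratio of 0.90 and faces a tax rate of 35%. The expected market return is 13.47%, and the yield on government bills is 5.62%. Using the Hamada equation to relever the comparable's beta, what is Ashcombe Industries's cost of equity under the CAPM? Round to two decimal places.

β_L = β_U × [1 + (1 − t)(D/E)] = 1.443 × [1 + (1 − 0.35) × 0.90]
    = 1.443 × [1 + 0.65 × 0.90] = 1.443 × 1.5850 = 2.2872
MRP = 13.47% − 5.62% = 7.85%
E(R) = R_f + β_L × MRP = 5.62% + 2.2872 × 7.85% = 23.57%

23.57%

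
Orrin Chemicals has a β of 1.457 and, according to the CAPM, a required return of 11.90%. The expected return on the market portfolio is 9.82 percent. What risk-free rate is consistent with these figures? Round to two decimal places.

E(R) = R_f + β(E(R_m) − R_f) = R_f(1 − β) + β·E(R_m)
11.90% = R_f × (1 − 1.457) + 1.457 × 9.82%
11.90% = R_f × -0.457 + 14.30774%
R_f = (11.90% − 14.30774%) / -0.457 = 5.27%

5.27%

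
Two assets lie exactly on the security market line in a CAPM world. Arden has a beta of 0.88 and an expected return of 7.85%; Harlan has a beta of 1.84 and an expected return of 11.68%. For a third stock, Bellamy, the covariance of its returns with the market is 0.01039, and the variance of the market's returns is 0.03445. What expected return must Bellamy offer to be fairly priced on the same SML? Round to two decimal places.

5.54%

MRP = (11.68% − 7.85%) / (1.84 − 0.88) = 3.9896%
R_f = 7.85% − 0.88 × 3.9896% = 4.3392%
β_Bellamy = Cov / Var(R_m) = 0.01039 / 0.03445 = 0.3016
E(R_Bellamy) = R_f + β × MRP = 4.3392% + 0.3016 × 3.9896% = 5.54%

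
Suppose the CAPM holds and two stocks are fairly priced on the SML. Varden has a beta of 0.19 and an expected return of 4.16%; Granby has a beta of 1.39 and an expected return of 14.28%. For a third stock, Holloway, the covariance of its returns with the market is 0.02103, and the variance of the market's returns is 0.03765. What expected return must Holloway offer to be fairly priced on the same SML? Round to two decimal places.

7.27%

MRP = (14.28% − 4.16%) / (1.39 − 0.19) = 8.4333%
R_f = 4.16% − 0.19 × 8.4333% = 2.5577%
β_Holloway = Cov / Var(R_m) = 0.02103 / 0.03765 = 0.5586
E(R_Holloway) = R_f + β × MRP = 2.5577% + 0.5586 × 8.4333% = 7.27%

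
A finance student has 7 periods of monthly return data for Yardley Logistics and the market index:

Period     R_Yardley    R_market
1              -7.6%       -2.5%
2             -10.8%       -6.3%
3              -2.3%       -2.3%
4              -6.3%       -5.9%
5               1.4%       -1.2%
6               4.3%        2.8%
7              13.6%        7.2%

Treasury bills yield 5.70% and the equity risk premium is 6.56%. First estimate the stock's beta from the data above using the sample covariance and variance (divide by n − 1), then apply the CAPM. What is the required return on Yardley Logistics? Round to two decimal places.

16.61%

Mean R_i = (-7.6 − 10.8 − 2.3 − 6.3 + 1.4 + 4.3 + 13.6) / 7 = -1.1000%
Mean R_m = (-2.5 − 6.3 − 2.3 − 5.9 − 1.2 + 2.8 + 7.2) / 7 = -1.1714%
Σ(R_i − R̄_i)(R_m − R̄_m) = 228.7600  ⇒  Cov = 228.7600 / 6 = 38.1267
Σ(R_m − R̄_m)² = 137.5543  ⇒  Var(R_m) = 137.5543 / 6 = 22.9257
β = Cov / Var(R_m) = 38.1267 / 22.9257 = 1.6631
E(R) = R_f + β × MRP = 5.70% + 1.6631 × 6.56% = 16.61%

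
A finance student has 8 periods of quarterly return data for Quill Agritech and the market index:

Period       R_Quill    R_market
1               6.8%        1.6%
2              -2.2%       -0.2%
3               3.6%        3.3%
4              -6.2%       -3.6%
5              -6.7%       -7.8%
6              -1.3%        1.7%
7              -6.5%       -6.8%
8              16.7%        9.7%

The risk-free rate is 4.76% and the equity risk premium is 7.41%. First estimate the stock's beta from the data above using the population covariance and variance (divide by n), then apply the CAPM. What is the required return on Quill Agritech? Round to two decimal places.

Mean R_i = (6.8 − 2.2 + 3.6 − 6.2 − 6.7 − 1.3 − 6.5 + 16.7) / 8 = 0.5250%
Mean R_m = (1.6 − 0.2 + 3.3 − 3.6 − 7.8 + 1.7 − 6.8 + 9.7) / 8 = -0.2625%
Σ(R_i − R̄_i)(R_m − R̄_m) = 302.8625  ⇒  Cov = 302.8625 / 8 = 37.8578
Σ(R_m − R̄_m)² = 229.9588  ⇒  Var(R_m) = 229.9588 / 8 = 28.7449
β = Cov / Var(R_m) = 37.8578 / 28.7449 = 1.3170
E(R) = R_f + β × MRP = 4.76% + 1.3170 × 7.41% = 14.52%

14.52%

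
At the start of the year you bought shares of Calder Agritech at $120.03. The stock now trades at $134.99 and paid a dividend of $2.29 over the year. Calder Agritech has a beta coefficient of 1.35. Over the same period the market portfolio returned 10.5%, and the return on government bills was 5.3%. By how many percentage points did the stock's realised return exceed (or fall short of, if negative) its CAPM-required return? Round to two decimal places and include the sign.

Realised HPR = (P1 + D1 − P0) / P0 = (134.99 + 2.29 − 120.03) / 120.03 = 17.25 / 120.03 = 14.3714%
MRP = 10.5% − 5.3% = 5.20%
CAPM required = R_f + β·MRP = 5.3% + 1.35 × 5.2% = 12.3200%
α = realised − required = 14.3714% − 12.3200% = +2.05%

+2.05%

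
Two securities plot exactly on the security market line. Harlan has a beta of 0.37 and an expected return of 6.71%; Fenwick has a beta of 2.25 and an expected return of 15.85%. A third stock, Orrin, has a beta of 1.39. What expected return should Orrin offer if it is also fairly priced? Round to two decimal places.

MRP (SML slope) = (15.85% − 6.71%) / (2.25 − 0.37) = 9.14% / 1.88 = 4.8617%
R_f (intercept) = 6.71% − 0.37 × 4.8617% = 4.9112%
E(R_Orrin) = R_f + β × MRP = 4.9112% + 1.39 × 4.8617% = 11.67%

11.67%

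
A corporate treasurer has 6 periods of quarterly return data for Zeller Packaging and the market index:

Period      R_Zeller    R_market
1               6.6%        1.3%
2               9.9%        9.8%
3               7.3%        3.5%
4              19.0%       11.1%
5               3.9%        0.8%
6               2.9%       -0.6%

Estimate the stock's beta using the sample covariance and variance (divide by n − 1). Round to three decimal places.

1.057

Mean R_i = (6.6 + 9.9 + 7.3 + 19.0 + 3.9 + 2.9) / 6 = 8.2667%
Mean R_m = (1.3 + 9.8 + 3.5 + 11.1 + 0.8 − 0.6) / 6 = 4.3167%
Σ(R_i − R̄_i)(R_m − R̄_m) = 129.3233  ⇒  Cov = 129.3233 / 5 = 25.8647
Σ(R_m − R̄_m)² = 122.3883  ⇒  Var(R_m) = 122.3883 / 5 = 24.4777
β = Cov / Var(R_m) = 25.8647 / 24.4777 = 1.0567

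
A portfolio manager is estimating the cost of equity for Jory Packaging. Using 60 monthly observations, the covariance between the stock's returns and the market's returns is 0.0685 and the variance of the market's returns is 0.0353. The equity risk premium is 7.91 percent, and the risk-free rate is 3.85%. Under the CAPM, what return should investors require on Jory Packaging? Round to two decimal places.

19.20%

β = Cov(R_i, R_m) / Var(R_m) = 0.0685 / 0.0353 = 1.9405
E(R) = R_f + β × MRP = 3.85% + 1.9405 × 7.91% = 19.20%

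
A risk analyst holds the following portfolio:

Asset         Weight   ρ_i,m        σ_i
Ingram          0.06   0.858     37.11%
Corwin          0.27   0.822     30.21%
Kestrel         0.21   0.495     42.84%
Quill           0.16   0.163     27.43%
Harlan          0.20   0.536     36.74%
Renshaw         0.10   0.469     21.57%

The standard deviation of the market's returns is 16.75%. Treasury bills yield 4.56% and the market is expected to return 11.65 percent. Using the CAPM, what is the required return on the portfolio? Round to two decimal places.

β_Ingram = 0.858 × 37.11% / 16.75% = 1.9009
β_Corwin = 0.822 × 30.21% / 16.75% = 1.4825
β_Kestrel = 0.495 × 42.84% / 16.75% = 1.2660
β_Quill = 0.163 × 27.43% / 16.75% = 0.2669
β_Harlan = 0.536 × 36.74% / 16.75% = 1.1757
β_Renshaw = 0.469 × 21.57% / 16.75% = 0.6040
β_P = Σ w_i β_i = 0.06×1.9009 + 0.27×1.4825 + 0.21×1.2660 + 0.16×0.2669 + 0.20×1.1757 + 0.10×0.6040 = 1.1184
MRP = 11.65% − 4.56% = 7.09%
E(R_P) = R_f + β_P × MRP = 4.56% + 1.1184 × 7.09% = 12.49%

12.49%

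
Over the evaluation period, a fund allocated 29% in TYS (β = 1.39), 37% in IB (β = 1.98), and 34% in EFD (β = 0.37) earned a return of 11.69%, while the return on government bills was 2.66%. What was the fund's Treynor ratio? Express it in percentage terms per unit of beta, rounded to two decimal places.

7.16%

β_P = 0.29×1.39 + 0.37×1.98 + 0.34×0.37 = 1.2615
Treynor = (R_P − R_f) / β_P = (11.69% − 2.66%) / 1.2615 = 9.03% / 1.2615 = 7.16%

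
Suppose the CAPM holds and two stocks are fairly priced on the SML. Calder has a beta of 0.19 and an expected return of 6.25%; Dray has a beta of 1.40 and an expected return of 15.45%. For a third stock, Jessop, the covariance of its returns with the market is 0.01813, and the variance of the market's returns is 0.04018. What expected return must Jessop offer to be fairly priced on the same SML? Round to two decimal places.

MRP = (15.45% − 6.25%) / (1.40 − 0.19) = 7.6033%
R_f = 6.25% − 0.19 × 7.6033% = 4.8054%
β_Jessop = Cov / Var(R_m) = 0.01813 / 0.04018 = 0.4512
E(R_Jessop) = R_f + β × MRP = 4.8054% + 0.4512 × 7.6033% = 8.24%

8.24%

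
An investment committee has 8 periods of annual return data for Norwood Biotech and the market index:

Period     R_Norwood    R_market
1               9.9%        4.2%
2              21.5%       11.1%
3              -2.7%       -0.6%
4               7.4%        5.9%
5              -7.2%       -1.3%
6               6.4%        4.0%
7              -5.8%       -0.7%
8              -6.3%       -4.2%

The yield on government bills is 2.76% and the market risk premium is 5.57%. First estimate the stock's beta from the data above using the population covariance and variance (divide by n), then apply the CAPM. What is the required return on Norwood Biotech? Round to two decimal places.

Mean R_i = (9.9 + 21.5 − 2.7 + 7.4 − 7.2 + 6.4 − 5.8 − 6.3) / 8 = 2.9000%
Mean R_m = (4.2 + 11.1 − 0.6 + 5.9 − 1.3 + 4.0 − 0.7 − 4.2) / 8 = 2.3000%
Σ(R_i − R̄_i)(R_m − R̄_m) = 337.6300  ⇒  Cov = 337.6300 / 8 = 42.2038
Σ(R_m − R̄_m)² = 169.5200  ⇒  Var(R_m) = 169.5200 / 8 = 21.1900
β = Cov / Var(R_m) = 42.2038 / 21.1900 = 1.9917
E(R) = R_f + β × MRP = 2.76% + 1.9917 × 5.57% = 13.85%

13.85%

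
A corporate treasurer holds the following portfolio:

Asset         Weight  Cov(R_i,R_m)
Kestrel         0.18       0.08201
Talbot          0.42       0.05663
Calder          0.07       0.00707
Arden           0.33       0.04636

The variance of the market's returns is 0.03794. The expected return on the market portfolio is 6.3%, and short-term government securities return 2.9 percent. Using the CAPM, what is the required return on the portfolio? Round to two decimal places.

7.77%

β_Kestrel = 0.08201 / 0.03794 = 2.1616
β_Talbot = 0.05663 / 0.03794 = 1.4926
β_Calder = 0.00707 / 0.03794 = 0.1863
β_Arden = 0.04636 / 0.03794 = 1.2219
β_P = Σ w_i β_i = 0.18×2.1616 + 0.42×1.4926 + 0.07×0.1863 + 0.33×1.2219 = 1.4322
MRP = 6.3% − 2.9% = 3.40%
E(R_P) = R_f + β_P × MRP = 2.9% + 1.4322 × 3.4% = 7.77%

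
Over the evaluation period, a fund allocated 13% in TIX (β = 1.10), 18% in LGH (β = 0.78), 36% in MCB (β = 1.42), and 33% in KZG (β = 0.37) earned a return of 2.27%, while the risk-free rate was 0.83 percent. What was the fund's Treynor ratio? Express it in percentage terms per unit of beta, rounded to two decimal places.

1.57%

β_P = 0.13×1.10 + 0.18×0.78 + 0.36×1.42 + 0.33×0.37 = 0.9167
Treynor = (R_P − R_f) / β_P = (2.27% − 0.83%) / 0.9167 = 1.44% / 0.9167 = 1.57%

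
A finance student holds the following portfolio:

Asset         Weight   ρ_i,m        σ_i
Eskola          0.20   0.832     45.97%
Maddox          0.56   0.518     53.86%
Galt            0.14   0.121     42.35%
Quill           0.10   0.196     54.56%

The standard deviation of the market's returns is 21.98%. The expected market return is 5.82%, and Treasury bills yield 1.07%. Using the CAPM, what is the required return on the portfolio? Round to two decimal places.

β_Eskola = 0.832 × 45.97% / 21.98% = 1.7401
β_Maddox = 0.518 × 53.86% / 21.98% = 1.2693
β_Galt = 0.121 × 42.35% / 21.98% = 0.2331
β_Quill = 0.196 × 54.56% / 21.98% = 0.4865
β_P = Σ w_i β_i = 0.20×1.7401 + 0.56×1.2693 + 0.14×0.2331 + 0.10×0.4865 = 1.1401
MRP = 5.82% − 1.07% = 4.75%
E(R_P) = R_f + β_P × MRP = 1.07% + 1.1401 × 4.75% = 6.49%

6.49%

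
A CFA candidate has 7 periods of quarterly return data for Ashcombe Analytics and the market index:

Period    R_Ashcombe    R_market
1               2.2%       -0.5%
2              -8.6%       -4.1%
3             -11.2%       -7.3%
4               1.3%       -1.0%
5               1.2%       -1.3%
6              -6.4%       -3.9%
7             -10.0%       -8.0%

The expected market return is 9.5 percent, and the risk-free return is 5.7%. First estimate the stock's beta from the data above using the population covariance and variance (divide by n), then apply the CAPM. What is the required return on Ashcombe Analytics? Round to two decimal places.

12.66%

Mean R_i = (2.2 − 8.6 − 11.2 + 1.3 + 1.2 − 6.4 − 10.0) / 7 = -4.5000%
Mean R_m = (-0.5 − 4.1 − 7.3 − 1.0 − 1.3 − 3.9 − 8.0) / 7 = -3.7286%
Σ(R_i − R̄_i)(R_m − R̄_m) = 100.5700  ⇒  Cov = 100.5700 / 7 = 14.3671
Σ(R_m − R̄_m)² = 54.9343  ⇒  Var(R_m) = 54.9343 / 7 = 7.8478
β = Cov / Var(R_m) = 14.3671 / 7.8478 = 1.8307
MRP = 9.5% − 5.7% = 3.80%
E(R) = R_f + β × MRP = 5.7% + 1.8307 × 3.8% = 12.66%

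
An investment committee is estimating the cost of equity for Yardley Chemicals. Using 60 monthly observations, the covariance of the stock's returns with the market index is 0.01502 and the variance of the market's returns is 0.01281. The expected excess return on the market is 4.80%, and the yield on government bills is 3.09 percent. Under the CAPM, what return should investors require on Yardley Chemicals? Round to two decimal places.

8.72%

β = Cov(R_i, R_m) / Var(R_m) = 0.01502 / 0.01281 = 1.1725
E(R) = R_f + β × MRP = 3.09% + 1.1725 × 4.80% = 8.72%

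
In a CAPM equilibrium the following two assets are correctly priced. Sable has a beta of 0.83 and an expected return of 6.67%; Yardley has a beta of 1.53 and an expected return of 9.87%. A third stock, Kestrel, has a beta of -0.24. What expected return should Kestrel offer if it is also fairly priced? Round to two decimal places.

MRP (SML slope) = (9.87% − 6.67%) / (1.53 − 0.83) = 3.20% / 0.70 = 4.5714%
R_f (intercept) = 6.67% − 0.83 × 4.5714% = 2.8757%
E(R_Kestrel) = R_f + β × MRP = 2.8757% + -0.24 × 4.5714% = 1.78%

1.78%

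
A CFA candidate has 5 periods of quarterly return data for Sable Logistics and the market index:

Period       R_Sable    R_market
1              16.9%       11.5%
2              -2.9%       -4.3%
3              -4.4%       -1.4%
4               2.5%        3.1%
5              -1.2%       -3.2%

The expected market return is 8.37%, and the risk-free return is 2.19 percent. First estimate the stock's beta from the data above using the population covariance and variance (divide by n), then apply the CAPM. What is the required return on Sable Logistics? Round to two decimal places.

10.09%

Mean R_i = (16.9 − 2.9 − 4.4 + 2.5 − 1.2) / 5 = 2.1800%
Mean R_m = (11.5 − 4.3 − 1.4 + 3.1 − 3.2) / 5 = 1.1400%
Σ(R_i − R̄_i)(R_m − R̄_m) = 212.1440  ⇒  Cov = 212.1440 / 5 = 42.4288
Σ(R_m − R̄_m)² = 166.0520  ⇒  Var(R_m) = 166.0520 / 5 = 33.2104
β = Cov / Var(R_m) = 42.4288 / 33.2104 = 1.2776
MRP = 8.37% − 2.19% = 6.18%
E(R) = R_f + β × MRP = 2.19% + 1.2776 × 6.18% = 10.09%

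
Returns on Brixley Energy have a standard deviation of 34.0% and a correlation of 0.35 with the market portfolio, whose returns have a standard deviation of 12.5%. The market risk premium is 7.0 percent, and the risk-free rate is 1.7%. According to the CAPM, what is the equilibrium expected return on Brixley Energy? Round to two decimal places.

β = ρ × σ_i / σ_m = 0.35 × 34.0% / 12.5% = 0.9520
E(R) = 1.7% + 0.9520 × 7.0% = 8.36%

8.36%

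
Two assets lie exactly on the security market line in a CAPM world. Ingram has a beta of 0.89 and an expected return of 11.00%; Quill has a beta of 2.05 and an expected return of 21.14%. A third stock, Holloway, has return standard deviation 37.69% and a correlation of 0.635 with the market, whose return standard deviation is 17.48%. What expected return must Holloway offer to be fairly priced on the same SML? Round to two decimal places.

MRP = (21.14% − 11.00%) / (2.05 − 0.89) = 8.7414%
R_f = 11.00% − 0.89 × 8.7414% = 3.2202%
β_Holloway = ρ·σ_i/σ_m = 0.635 × 37.69 / 17.48 = 1.3692
E(R_Holloway) = R_f + β × MRP = 3.2202% + 1.3692 × 8.7414% = 15.19%

15.19%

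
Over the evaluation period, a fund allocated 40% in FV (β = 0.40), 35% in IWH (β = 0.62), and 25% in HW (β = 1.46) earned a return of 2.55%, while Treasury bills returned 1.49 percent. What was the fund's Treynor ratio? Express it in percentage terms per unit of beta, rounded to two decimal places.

β_P = 0.40×0.40 + 0.35×0.62 + 0.25×1.46 = 0.7420
Treynor = (R_P − R_f) / β_P = (2.55% − 1.49%) / 0.7420 = 1.06% / 0.7420 = 1.43%

1.43%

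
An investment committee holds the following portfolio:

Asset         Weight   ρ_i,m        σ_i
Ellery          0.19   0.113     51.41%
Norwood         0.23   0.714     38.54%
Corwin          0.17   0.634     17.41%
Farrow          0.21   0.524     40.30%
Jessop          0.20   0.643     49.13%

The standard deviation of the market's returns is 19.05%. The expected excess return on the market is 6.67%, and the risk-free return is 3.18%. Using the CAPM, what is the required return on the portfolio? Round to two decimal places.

β_Ellery = 0.113 × 51.41% / 19.05% = 0.3050
β_Norwood = 0.714 × 38.54% / 19.05% = 1.4445
β_Corwin = 0.634 × 17.41% / 19.05% = 0.5794
β_Farrow = 0.524 × 40.30% / 19.05% = 1.1085
β_Jessop = 0.643 × 49.13% / 19.05% = 1.6583
β_P = Σ w_i β_i = 0.19×0.3050 + 0.23×1.4445 + 0.17×0.5794 + 0.21×1.1085 + 0.20×1.6583 = 1.0531
E(R_P) = R_f + β_P × MRP = 3.18% + 1.0531 × 6.67% = 10.20%

10.20%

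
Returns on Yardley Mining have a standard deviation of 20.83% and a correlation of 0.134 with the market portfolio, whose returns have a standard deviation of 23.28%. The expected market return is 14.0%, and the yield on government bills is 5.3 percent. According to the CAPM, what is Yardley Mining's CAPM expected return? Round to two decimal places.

β = ρ × σ_i / σ_m = 0.134 × 20.83% / 23.28% = 0.1199
MRP = 14.0% − 5.3% = 8.70%
E(R) = 5.3% + 0.1199 × 8.7% = 6.34%

6.34%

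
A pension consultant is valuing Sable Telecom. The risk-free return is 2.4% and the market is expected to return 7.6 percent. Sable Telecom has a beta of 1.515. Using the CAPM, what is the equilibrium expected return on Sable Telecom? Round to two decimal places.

10.28%

Market risk premium = E(R_m) − R_f = 7.6% − 2.4% = 5.20%
E(R) = R_f + β × MRP = 2.4% + 1.515 × 5.2% = 10.28%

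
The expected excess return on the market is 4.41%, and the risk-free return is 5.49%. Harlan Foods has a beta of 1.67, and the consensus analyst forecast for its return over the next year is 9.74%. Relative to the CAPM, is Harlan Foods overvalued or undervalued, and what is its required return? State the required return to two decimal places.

Required return = R_f + β·MRP = 5.49% + 1.67 × 4.41% = 12.85%
Forecast 9.74% < required 12.85% → the stock plots below the SML → overvalued.

Overvalued; required return 12.85%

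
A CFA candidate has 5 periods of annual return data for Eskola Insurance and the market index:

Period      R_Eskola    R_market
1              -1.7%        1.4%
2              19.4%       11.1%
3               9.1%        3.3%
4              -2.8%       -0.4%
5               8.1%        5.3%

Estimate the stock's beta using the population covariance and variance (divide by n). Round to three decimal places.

1.961

Mean R_i = (-1.7 + 19.4 + 9.1 − 2.8 + 8.1) / 5 = 6.4200%
Mean R_m = (1.4 + 11.1 + 3.3 − 0.4 + 5.3) / 5 = 4.1400%
Σ(R_i − R̄_i)(R_m − R̄_m) = 154.1460  ⇒  Cov = 154.1460 / 5 = 30.8292
Σ(R_m − R̄_m)² = 78.6120  ⇒  Var(R_m) = 78.6120 / 5 = 15.7224
β = Cov / Var(R_m) = 30.8292 / 15.7224 = 1.9608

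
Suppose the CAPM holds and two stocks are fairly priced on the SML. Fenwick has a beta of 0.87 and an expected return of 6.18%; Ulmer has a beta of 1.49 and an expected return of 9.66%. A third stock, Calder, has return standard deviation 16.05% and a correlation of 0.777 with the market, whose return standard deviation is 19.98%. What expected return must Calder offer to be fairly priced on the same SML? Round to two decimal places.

4.80%

MRP = (9.66% − 6.18%) / (1.49 − 0.87) = 5.6129%
R_f = 6.18% − 0.87 × 5.6129% = 1.2968%
β_Calder = ρ·σ_i/σ_m = 0.777 × 16.05 / 19.98 = 0.6242
E(R_Calder) = R_f + β × MRP = 1.2968% + 0.6242 × 5.6129% = 4.80%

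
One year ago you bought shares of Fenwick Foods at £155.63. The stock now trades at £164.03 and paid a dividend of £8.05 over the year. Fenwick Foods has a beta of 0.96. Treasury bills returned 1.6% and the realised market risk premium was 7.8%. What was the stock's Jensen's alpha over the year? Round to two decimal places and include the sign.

Realised HPR = (P1 + D1 − P0) / P0 = (164.03 + 8.05 − 155.63) / 155.63 = 16.45 / 155.63 = 10.5699%
CAPM required = R_f + β·MRP = 1.6% + 0.96 × 7.8% = 9.0880%
α = realised − required = 10.5699% − 9.0880% = +1.48%

+1.48%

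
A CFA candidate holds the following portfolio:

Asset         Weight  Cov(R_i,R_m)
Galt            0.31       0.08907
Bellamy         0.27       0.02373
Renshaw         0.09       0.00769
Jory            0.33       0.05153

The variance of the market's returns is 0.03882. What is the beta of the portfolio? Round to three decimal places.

1.332

β_Galt = 0.08907 / 0.03882 = 2.2944
β_Bellamy = 0.02373 / 0.03882 = 0.6113
β_Renshaw = 0.00769 / 0.03882 = 0.1981
β_Jory = 0.05153 / 0.03882 = 1.3274
β_P = Σ w_i β_i = 0.31×2.2944 + 0.27×0.6113 + 0.09×0.1981 + 0.33×1.3274 = 1.3322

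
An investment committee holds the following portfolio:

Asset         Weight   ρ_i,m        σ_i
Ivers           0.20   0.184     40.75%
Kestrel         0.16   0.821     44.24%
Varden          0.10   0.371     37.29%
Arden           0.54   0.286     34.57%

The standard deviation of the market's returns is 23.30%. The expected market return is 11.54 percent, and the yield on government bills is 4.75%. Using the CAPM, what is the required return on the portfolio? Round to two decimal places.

8.84%

β_Ivers = 0.184 × 40.75% / 23.30% = 0.3218
β_Kestrel = 0.821 × 44.24% / 23.30% = 1.5588
β_Varden = 0.371 × 37.29% / 23.30% = 0.5938
β_Arden = 0.286 × 34.57% / 23.30% = 0.4243
β_P = Σ w_i β_i = 0.20×0.3218 + 0.16×1.5588 + 0.10×0.5938 + 0.54×0.4243 = 0.6023
MRP = 11.54% − 4.75% = 6.79%
E(R_P) = R_f + β_P × MRP = 4.75% + 0.6023 × 6.79% = 8.84%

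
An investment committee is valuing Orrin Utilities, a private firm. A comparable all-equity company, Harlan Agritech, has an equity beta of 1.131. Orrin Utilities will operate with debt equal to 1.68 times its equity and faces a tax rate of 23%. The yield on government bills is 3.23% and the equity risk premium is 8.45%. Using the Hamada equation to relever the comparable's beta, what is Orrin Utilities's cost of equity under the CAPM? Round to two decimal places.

β_L = β_U × [1 + (1 − t)(D/E)] = 1.131 × [1 + (1 − 0.23) × 1.68]
    = 1.131 × [1 + 0.77 × 1.68] = 1.131 × 2.2936 = 2.5941
E(R) = R_f + β_L × MRP = 3.23% + 2.5941 × 8.45% = 25.15%

25.15%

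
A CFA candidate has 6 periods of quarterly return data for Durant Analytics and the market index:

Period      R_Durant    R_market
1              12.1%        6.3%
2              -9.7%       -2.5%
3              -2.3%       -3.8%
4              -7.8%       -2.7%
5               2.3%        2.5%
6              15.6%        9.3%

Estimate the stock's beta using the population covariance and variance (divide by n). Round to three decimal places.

Mean R_i = (12.1 − 9.7 − 2.3 − 7.8 + 2.3 + 15.6) / 6 = 1.7000%
Mean R_m = (6.3 − 2.5 − 3.8 − 2.7 + 2.5 + 9.3) / 6 = 1.5167%
Σ(R_i − R̄_i)(R_m − R̄_m) = 265.6400  ⇒  Cov = 265.6400 / 6 = 44.2733
Σ(R_m − R̄_m)² = 146.6083  ⇒  Var(R_m) = 146.6083 / 6 = 24.4347
β = Cov / Var(R_m) = 44.2733 / 24.4347 = 1.8119

1.812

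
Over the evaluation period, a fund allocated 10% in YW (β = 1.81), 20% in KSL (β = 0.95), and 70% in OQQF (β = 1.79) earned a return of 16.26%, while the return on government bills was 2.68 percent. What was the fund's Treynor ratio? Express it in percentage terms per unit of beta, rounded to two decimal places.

β_P = 0.10×1.81 + 0.20×0.95 + 0.70×1.79 = 1.6240
Treynor = (R_P − R_f) / β_P = (16.26% − 2.68%) / 1.6240 = 13.58% / 1.6240 = 8.36%

8.36%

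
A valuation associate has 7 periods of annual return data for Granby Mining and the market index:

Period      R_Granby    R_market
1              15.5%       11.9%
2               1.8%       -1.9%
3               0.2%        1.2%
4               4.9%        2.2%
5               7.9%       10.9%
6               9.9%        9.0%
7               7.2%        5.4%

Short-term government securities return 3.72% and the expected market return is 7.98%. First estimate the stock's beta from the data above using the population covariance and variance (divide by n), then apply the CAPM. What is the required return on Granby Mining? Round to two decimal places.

Mean R_i = (15.5 + 1.8 + 0.2 + 4.9 + 7.9 + 9.9 + 7.2) / 7 = 6.7714%
Mean R_m = (11.9 − 1.9 + 1.2 + 2.2 + 10.9 + 9.0 + 5.4) / 7 = 5.5286%
Σ(R_i − R̄_i)(R_m − R̄_m) = 144.0857  ⇒  Cov = 144.0857 / 7 = 20.5837
Σ(R_m − R̄_m)² = 166.5143  ⇒  Var(R_m) = 166.5143 / 7 = 23.7878
β = Cov / Var(R_m) = 20.5837 / 23.7878 = 0.8653
MRP = 7.98% − 3.72% = 4.26%
E(R) = R_f + β × MRP = 3.72% + 0.8653 × 4.26% = 7.41%

7.41%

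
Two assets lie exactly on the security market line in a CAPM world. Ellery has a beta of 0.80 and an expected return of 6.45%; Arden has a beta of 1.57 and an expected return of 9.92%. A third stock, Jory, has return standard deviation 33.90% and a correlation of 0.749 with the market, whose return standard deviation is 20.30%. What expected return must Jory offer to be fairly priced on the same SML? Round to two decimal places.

8.48%

MRP = (9.92% − 6.45%) / (1.57 − 0.80) = 4.5065%
R_f = 6.45% − 0.80 × 4.5065% = 2.8448%
β_Jory = ρ·σ_i/σ_m = 0.749 × 33.90 / 20.30 = 1.2508
E(R_Jory) = R_f + β × MRP = 2.8448% + 1.2508 × 4.5065% = 8.48%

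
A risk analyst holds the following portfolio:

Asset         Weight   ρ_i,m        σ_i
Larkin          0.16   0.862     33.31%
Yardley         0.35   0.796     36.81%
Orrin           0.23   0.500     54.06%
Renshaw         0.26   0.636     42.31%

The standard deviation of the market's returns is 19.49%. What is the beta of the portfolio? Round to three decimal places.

1.440

β_Larkin = 0.862 × 33.31% / 19.49% = 1.4732
β_Yardley = 0.796 × 36.81% / 19.49% = 1.5034
β_Orrin = 0.500 × 54.06% / 19.49% = 1.3869
β_Renshaw = 0.636 × 42.31% / 19.49% = 1.3807
β_P = Σ w_i β_i = 0.16×1.4732 + 0.35×1.5034 + 0.23×1.3869 + 0.26×1.3807 = 1.4399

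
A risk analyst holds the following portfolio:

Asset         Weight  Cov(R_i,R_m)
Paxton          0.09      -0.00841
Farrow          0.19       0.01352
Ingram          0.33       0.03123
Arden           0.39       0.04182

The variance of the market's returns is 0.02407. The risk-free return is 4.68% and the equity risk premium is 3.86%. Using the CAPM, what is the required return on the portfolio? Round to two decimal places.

β_Paxton = -0.00841 / 0.02407 = -0.3494
β_Farrow = 0.01352 / 0.02407 = 0.5617
β_Ingram = 0.03123 / 0.02407 = 1.2975
β_Arden = 0.04182 / 0.02407 = 1.7374
β_P = Σ w_i β_i = 0.09×-0.3494 + 0.19×0.5617 + 0.33×1.2975 + 0.39×1.7374 = 1.1810
E(R_P) = R_f + β_P × MRP = 4.68% + 1.1810 × 3.86% = 9.24%

9.24%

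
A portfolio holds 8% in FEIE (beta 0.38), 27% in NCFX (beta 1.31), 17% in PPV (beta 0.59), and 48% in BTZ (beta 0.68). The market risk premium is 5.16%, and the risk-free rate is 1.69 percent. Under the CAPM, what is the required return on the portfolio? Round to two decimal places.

β_P = Σ w_i β_i = 0.08×0.38 + 0.27×1.31 + 0.17×0.59 + 0.48×0.68 = 0.8108
E(R_P) = R_f + β_P × MRP = 1.69% + 0.8108 × 5.16% = 5.87%

5.87%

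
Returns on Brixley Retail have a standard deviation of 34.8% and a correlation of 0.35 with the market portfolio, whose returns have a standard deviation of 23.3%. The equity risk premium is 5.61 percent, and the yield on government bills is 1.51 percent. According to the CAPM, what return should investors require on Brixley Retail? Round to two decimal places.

4.44%

β = ρ × σ_i / σ_m = 0.35 × 34.8% / 23.3% = 0.5227
E(R) = 1.51% + 0.5227 × 5.61% = 4.44%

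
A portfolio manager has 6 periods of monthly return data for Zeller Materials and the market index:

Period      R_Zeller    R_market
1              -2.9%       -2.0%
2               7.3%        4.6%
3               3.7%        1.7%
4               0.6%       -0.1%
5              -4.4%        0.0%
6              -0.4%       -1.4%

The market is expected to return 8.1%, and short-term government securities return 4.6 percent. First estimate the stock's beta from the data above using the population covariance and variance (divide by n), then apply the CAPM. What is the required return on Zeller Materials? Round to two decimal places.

10.01%

Mean R_i = (-2.9 + 7.3 + 3.7 + 0.6 − 4.4 − 0.4) / 6 = 0.6500%
Mean R_m = (-2.0 + 4.6 + 1.7 − 0.1 + 0.0 − 1.4) / 6 = 0.4667%
Σ(R_i − R̄_i)(R_m − R̄_m) = 44.3500  ⇒  Cov = 44.3500 / 6 = 7.3917
Σ(R_m − R̄_m)² = 28.7133  ⇒  Var(R_m) = 28.7133 / 6 = 4.7856
β = Cov / Var(R_m) = 7.3917 / 4.7856 = 1.5446
MRP = 8.1% − 4.6% = 3.50%
E(R) = R_f + β × MRP = 4.6% + 1.5446 × 3.5% = 10.01%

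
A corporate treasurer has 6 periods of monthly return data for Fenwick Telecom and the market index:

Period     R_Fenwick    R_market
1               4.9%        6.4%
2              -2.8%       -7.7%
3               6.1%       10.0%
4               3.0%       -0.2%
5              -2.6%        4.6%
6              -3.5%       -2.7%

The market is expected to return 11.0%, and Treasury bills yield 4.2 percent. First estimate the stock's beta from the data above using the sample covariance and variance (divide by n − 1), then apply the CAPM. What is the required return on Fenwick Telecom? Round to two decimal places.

7.49%

Mean R_i = (4.9 − 2.8 + 6.1 + 3.0 − 2.6 − 3.5) / 6 = 0.8500%
Mean R_m = (6.4 − 7.7 + 10.0 − 0.2 + 4.6 − 2.7) / 6 = 1.7333%
Σ(R_i − R̄_i)(R_m − R̄_m) = 101.9700  ⇒  Cov = 101.9700 / 5 = 20.3940
Σ(R_m − R̄_m)² = 210.7133  ⇒  Var(R_m) = 210.7133 / 5 = 42.1427
β = Cov / Var(R_m) = 20.3940 / 42.1427 = 0.4839
MRP = 11.0% − 4.2% = 6.80%
E(R) = R_f + β × MRP = 4.2% + 0.4839 × 6.8% = 7.49%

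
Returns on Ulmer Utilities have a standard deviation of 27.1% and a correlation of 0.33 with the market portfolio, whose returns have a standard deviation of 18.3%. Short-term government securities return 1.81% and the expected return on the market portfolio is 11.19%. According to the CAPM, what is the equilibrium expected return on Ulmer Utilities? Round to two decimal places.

6.39%

β = ρ × σ_i / σ_m = 0.33 × 27.1% / 18.3% = 0.4887
MRP = 11.19% − 1.81% = 9.38%
E(R) = 1.81% + 0.4887 × 9.38% = 6.39%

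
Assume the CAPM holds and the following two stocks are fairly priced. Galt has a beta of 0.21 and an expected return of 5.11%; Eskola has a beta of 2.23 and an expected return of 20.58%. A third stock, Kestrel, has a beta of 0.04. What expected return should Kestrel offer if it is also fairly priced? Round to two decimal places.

MRP (SML slope) = (20.58% − 5.11%) / (2.23 − 0.21) = 15.47% / 2.02 = 7.6584%
R_f (intercept) = 5.11% − 0.21 × 7.6584% = 3.5017%
E(R_Kestrel) = R_f + β × MRP = 3.5017% + 0.04 × 7.6584% = 3.81%

3.81%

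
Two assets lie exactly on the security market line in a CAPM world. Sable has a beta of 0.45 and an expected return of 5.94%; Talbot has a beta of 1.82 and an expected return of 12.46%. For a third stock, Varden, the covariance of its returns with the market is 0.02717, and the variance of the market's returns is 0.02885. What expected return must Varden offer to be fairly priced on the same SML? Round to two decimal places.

MRP = (12.46% − 5.94%) / (1.82 − 0.45) = 4.7591%
R_f = 5.94% − 0.45 × 4.7591% = 3.7984%
β_Varden = Cov / Var(R_m) = 0.02717 / 0.02885 = 0.9418
E(R_Varden) = R_f + β × MRP = 3.7984% + 0.9418 × 4.7591% = 8.28%

8.28%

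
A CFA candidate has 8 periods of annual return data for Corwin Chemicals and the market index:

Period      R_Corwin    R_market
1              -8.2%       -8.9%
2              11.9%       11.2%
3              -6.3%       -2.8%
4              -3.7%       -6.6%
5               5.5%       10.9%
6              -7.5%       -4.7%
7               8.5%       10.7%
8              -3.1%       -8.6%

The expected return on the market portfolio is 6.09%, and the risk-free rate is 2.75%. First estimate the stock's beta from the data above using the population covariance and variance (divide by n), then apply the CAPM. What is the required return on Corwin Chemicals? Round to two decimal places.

5.38%

Mean R_i = (-8.2 + 11.9 − 6.3 − 3.7 + 5.5 − 7.5 + 8.5 − 3.1) / 8 = -0.3625%
Mean R_m = (-8.9 + 11.2 − 2.8 − 6.6 + 10.9 − 4.7 + 10.7 − 8.6) / 8 = 0.1500%
Σ(R_i − R̄_i)(R_m − R̄_m) = 461.5650  ⇒  Cov = 461.5650 / 8 = 57.6956
Σ(R_m − R̄_m)² = 585.2200  ⇒  Var(R_m) = 585.2200 / 8 = 73.1525
β = Cov / Var(R_m) = 57.6956 / 73.1525 = 0.7887
MRP = 6.09% − 2.75% = 3.34%
E(R) = R_f + β × MRP = 2.75% + 0.7887 × 3.34% = 5.38%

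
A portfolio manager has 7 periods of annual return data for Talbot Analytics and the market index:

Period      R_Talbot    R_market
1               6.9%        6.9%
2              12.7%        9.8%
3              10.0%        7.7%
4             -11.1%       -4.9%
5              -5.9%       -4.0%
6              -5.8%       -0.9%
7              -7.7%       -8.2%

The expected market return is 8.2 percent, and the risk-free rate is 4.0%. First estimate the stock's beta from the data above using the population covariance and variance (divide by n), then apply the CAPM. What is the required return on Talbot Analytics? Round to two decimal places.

9.45%

Mean R_i = (6.9 + 12.7 + 10.0 − 11.1 − 5.9 − 5.8 − 7.7) / 7 = -0.1286%
Mean R_m = (6.9 + 9.8 + 7.7 − 4.9 − 4.0 − 0.9 − 8.2) / 7 = 0.9143%
Σ(R_i − R̄_i)(R_m − R̄_m) = 396.2429  ⇒  Cov = 396.2429 / 7 = 56.6061
Σ(R_m − R̄_m)² = 305.1486  ⇒  Var(R_m) = 305.1486 / 7 = 43.5927
β = Cov / Var(R_m) = 56.6061 / 43.5927 = 1.2985
MRP = 8.2% − 4.0% = 4.20%
E(R) = R_f + β × MRP = 4.0% + 1.2985 × 4.2% = 9.45%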